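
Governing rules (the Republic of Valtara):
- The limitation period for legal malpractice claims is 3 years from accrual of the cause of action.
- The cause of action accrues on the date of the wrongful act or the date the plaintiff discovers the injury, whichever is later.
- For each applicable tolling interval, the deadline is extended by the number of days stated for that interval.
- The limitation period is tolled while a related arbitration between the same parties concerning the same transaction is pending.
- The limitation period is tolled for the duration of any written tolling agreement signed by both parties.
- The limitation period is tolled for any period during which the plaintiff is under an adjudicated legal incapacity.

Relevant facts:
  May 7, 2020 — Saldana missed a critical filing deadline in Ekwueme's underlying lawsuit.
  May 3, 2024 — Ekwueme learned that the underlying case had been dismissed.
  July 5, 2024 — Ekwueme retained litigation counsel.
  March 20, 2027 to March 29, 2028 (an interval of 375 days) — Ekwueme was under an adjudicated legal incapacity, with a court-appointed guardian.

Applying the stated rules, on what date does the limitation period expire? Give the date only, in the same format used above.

Because discovery on May 3, 2024 post-dates the May 7, 2020 act, accrual under the later-of rule falls on May 3, 2024.
3 years from May 3, 2024 is May 3, 2027.
Because the plaintiff's legal incapacity ran from March 20, 2027 to March 29, 2028, the deadline is extended by 375 days to May 12, 2028.
The other events in the timeline have no effect on the limitation period under the stated rules.

May 12, 2028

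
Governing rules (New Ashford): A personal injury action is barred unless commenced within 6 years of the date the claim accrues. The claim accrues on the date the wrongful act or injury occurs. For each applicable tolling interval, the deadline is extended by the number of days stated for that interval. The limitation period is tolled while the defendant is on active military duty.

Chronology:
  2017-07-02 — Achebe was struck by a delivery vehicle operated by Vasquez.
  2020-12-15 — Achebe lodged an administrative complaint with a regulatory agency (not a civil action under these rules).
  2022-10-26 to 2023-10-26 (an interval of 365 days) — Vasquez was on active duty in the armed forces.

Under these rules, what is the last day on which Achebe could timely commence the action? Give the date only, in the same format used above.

The claim accrued on 2017-07-02, the date of the act.
Adding the 6 years base period to 2017-07-02 gives a deadline of 2023-07-02, before any tolling.
Because the defendant's active military service ran from 2022-10-26 to 2023-10-26, the deadline is extended by 365 days to 2024-07-01.
None of the other events listed affects the running of the period under the stated rules.

2024-07-01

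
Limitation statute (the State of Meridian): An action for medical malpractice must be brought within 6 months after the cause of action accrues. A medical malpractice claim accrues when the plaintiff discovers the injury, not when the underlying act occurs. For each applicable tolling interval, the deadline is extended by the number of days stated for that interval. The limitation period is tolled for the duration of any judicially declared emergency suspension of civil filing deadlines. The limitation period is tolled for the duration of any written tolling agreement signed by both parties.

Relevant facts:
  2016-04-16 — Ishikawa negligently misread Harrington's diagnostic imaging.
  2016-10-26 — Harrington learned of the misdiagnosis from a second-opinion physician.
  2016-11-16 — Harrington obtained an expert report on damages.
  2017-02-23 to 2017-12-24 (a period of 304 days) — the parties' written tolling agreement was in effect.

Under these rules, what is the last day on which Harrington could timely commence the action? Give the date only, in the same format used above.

Accrual is tied to discovery, so the period began on 2016-10-26 rather than on 2016-04-16 when the act occurred.
Adding the 6 months base period to 2016-10-26 gives a deadline of 2017-04-26, before any tolling.
The written tolling agreement from 2017-02-23 to 2017-12-24 tolled the period for 304 days, extending the deadline to 2018-02-24.
The other events in the timeline have no effect on the limitation period under the stated rules.

2018-02-24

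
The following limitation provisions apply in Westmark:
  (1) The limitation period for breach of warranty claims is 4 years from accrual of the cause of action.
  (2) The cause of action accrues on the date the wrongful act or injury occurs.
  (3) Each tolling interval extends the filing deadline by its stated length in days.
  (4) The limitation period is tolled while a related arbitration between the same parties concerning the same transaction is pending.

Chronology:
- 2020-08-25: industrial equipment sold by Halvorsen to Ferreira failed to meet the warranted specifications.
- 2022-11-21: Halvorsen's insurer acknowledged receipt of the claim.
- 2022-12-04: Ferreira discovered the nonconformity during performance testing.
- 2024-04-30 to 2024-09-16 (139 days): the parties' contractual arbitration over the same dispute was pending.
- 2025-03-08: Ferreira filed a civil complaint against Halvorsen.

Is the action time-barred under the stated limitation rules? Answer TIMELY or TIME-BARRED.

TIME-BARRED

Because the rule ties accrual to occurrence, the claim accrued on 2020-08-25, not on the 2022-12-04 discovery date.
The untolled deadline — 4 years after 2020-08-25 — is 2024-08-25.
The pending related arbitration from 2024-04-30 to 2024-09-16 tolled the period for 139 days, extending the deadline to 2025-01-11.
Nothing else in the chronology tolls or restarts the period.
Ferreira filed on 2025-03-08, after the 2025-01-11 deadline, so the action is time-barred.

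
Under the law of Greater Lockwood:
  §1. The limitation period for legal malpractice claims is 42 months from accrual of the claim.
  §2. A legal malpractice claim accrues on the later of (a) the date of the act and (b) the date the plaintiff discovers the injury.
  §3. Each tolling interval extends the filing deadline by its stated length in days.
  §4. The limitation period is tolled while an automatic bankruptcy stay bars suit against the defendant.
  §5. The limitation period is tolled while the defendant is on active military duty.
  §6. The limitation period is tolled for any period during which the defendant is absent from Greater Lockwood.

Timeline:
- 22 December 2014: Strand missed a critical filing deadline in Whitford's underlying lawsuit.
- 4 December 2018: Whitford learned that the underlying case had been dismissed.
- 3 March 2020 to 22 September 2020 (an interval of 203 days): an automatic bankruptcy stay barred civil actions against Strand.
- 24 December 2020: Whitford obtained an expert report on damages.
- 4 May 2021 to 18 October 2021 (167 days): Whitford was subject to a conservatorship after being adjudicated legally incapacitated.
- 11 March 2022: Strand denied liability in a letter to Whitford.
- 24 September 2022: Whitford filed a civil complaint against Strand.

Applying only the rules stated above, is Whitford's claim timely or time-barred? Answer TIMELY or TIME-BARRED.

Taking the later of the act (22 December 2014) and discovery (4 December 2018), the claim accrued on 4 December 2018.
42 months from 4 December 2018 is 4 June 2022.
The automatic bankruptcy stay from 3 March 2020 to 22 September 2020 tolled the period for 203 days, extending the deadline to 24 December 2022.
Although the plaintiff's incapacity ran from 4 May 2021 to 18 October 2021, the stated rules do not make that a tolling event, so it is disregarded.
None of the other events listed affects the running of the period under the stated rules.
Filing on 24 September 2022 beat the 24 December 2022 deadline — the action is timely.

TIMELY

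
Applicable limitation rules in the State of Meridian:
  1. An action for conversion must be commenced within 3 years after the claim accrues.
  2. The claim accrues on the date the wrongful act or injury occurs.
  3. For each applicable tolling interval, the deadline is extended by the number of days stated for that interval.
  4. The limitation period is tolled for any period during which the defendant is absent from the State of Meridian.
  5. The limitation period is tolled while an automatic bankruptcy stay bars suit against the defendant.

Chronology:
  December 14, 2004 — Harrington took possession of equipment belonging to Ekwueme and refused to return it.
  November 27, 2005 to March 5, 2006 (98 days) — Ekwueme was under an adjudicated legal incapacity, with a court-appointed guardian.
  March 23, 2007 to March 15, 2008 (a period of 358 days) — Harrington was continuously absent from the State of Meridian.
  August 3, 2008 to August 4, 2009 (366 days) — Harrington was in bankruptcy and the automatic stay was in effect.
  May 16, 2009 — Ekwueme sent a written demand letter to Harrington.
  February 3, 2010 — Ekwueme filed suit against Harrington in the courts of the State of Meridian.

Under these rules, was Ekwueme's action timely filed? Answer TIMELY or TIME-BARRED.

TIME-BARRED

The limitation period began to run on December 14, 2004.
3 years from December 14, 2004 is December 14, 2007.
The defendant's absence from the jurisdiction from March 23, 2007 to March 15, 2008 tolled the period for 358 days, extending the deadline to December 6, 2008.
The automatic bankruptcy stay from August 3, 2008 to August 4, 2009 tolled the period for 366 days, extending the deadline to December 7, 2009.
Although the plaintiff's incapacity ran from November 27, 2005 to March 5, 2006, the stated rules do not make that a tolling event, so it is disregarded.
Nothing else in the chronology tolls or restarts the period.
Filing on February 3, 2010 missed the December 7, 2009 deadline — the action is time-barred.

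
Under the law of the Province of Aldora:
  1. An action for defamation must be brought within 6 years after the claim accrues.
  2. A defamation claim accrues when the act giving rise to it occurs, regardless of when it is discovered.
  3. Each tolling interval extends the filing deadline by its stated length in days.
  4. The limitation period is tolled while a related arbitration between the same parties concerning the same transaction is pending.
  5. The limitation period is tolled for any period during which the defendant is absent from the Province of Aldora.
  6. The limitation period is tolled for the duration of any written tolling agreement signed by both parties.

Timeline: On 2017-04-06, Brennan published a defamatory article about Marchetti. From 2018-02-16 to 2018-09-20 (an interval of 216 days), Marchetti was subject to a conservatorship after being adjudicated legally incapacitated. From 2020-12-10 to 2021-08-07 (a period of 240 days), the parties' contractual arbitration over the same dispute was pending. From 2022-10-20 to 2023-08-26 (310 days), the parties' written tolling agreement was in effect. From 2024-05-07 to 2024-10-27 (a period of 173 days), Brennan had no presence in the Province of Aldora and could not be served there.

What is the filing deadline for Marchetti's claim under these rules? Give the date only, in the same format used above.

2025-03-29

The claim accrued on 2017-04-06, the date of the act.
The untolled deadline — 6 years after 2017-04-06 — is 2023-04-06.
Because the pending related arbitration ran from 2020-12-10 to 2021-08-07, the deadline is extended by 240 days to 2023-12-02.
Because the written tolling agreement ran from 2022-10-20 to 2023-08-26, the deadline is extended by 310 days to 2024-10-07.
Because the defendant's absence from the jurisdiction ran from 2024-05-07 to 2024-10-27, the deadline is extended by 173 days to 2025-03-29.
Although the plaintiff's incapacity ran from 2018-02-16 to 2018-09-20, the stated rules do not make that a tolling event, so it is disregarded.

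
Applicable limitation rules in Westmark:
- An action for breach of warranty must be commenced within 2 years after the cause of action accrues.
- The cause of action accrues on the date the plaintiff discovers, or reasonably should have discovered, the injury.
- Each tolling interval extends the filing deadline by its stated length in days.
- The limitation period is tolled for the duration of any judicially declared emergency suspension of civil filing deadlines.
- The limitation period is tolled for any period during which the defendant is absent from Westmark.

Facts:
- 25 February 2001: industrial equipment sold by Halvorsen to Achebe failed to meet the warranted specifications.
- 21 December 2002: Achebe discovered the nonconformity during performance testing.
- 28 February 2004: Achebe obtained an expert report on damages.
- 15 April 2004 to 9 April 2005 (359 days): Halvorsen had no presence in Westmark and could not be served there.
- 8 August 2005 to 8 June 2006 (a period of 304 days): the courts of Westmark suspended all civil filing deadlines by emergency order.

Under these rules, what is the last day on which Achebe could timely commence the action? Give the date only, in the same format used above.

15 October 2006

The claim did not accrue until Achebe discovered the injury on 21 December 2002; the 25 February 2001 act date does not start the clock under the stated rule.
2 years from 21 December 2002 is 21 December 2004.
The defendant's absence from the jurisdiction from 15 April 2004 to 9 April 2005 tolled the period for 359 days, extending the deadline to 15 December 2005.
Because the emergency suspension of filing deadlines ran from 8 August 2005 to 8 June 2006, the deadline is extended by 304 days to 15 October 2006.
None of the other events listed affects the running of the period under the stated rules.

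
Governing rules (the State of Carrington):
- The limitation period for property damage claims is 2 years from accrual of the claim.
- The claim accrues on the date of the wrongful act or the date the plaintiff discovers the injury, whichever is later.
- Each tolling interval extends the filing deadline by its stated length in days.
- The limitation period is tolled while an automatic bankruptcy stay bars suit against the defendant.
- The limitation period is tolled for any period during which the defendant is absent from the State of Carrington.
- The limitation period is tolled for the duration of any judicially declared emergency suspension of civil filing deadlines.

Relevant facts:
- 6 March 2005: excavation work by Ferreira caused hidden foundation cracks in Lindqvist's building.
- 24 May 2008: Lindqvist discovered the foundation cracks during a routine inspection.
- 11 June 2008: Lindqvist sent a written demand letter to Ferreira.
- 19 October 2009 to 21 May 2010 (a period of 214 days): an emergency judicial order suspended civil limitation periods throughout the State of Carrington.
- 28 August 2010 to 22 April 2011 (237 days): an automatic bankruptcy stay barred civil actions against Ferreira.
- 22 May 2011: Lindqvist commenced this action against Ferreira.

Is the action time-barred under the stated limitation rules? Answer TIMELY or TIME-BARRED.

TIMELY

Because discovery on 24 May 2008 post-dates the 6 March 2005 act, accrual under the later-of rule falls on 24 May 2008.
The untolled deadline — 2 years after 24 May 2008 — is 24 May 2010.
The period was tolled for 214 days by the emergency suspension of filing deadlines (19 October 2009 to 21 May 2010), pushing the deadline to 24 December 2010.
Because the automatic bankruptcy stay ran from 28 August 2010 to 22 April 2011, the deadline is extended by 237 days to 18 August 2011.
None of the other events listed affects the running of the period under the stated rules.
Filing on 22 May 2011 beat the 18 August 2011 deadline — the action is timely.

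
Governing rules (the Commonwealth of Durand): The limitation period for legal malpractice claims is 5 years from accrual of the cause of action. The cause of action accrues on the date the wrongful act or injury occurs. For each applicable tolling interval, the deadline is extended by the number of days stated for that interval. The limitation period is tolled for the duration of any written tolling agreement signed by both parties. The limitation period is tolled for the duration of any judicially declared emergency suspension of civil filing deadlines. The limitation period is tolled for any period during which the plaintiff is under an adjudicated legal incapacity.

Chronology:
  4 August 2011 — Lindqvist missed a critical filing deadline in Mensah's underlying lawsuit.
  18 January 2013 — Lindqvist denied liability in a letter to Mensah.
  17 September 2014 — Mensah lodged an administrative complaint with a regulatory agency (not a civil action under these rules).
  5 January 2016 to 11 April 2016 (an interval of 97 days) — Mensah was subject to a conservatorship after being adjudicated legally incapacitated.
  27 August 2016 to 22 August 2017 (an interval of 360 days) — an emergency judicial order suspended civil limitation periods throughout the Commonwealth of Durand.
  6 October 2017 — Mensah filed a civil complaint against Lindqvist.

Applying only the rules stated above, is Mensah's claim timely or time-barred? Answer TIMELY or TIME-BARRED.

TIMELY

The limitation period began to run on 4 August 2011.
5 years from 4 August 2011 is 4 August 2016.
The period was tolled for 97 days by the plaintiff's legal incapacity (5 January 2016 to 11 April 2016), pushing the deadline to 9 November 2016.
The emergency suspension of filing deadlines from 27 August 2016 to 22 August 2017 tolled the period for 360 days, extending the deadline to 4 November 2017.
None of the other events listed affects the running of the period under the stated rules.
Mensah filed on 6 October 2017, before the 4 November 2017 deadline, so the action is timely.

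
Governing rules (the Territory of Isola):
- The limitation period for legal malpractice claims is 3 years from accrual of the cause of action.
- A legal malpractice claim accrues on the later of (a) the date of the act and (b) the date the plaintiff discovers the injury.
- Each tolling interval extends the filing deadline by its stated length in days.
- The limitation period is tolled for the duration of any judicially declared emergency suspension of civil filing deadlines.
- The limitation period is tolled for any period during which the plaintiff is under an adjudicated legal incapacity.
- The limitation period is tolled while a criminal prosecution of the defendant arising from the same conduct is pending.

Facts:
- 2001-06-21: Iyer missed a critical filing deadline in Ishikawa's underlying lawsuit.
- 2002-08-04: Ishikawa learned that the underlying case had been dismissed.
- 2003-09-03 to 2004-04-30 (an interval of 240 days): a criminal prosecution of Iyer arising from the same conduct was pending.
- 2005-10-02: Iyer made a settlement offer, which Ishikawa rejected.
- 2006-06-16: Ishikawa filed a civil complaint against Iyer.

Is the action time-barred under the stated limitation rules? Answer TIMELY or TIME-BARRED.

Taking the later of the act (2001-06-21) and discovery (2002-08-04), the claim accrued on 2002-08-04.
Adding the 3 years base period to 2002-08-04 gives a deadline of 2005-08-04, before any tolling.
The period was tolled for 240 days by the pending criminal prosecution (2003-09-03 to 2004-04-30), pushing the deadline to 2006-04-01.
Nothing else in the chronology tolls or restarts the period.
Ishikawa filed on 2006-06-16, after the 2006-04-01 deadline, so the action is time-barred.

TIME-BARRED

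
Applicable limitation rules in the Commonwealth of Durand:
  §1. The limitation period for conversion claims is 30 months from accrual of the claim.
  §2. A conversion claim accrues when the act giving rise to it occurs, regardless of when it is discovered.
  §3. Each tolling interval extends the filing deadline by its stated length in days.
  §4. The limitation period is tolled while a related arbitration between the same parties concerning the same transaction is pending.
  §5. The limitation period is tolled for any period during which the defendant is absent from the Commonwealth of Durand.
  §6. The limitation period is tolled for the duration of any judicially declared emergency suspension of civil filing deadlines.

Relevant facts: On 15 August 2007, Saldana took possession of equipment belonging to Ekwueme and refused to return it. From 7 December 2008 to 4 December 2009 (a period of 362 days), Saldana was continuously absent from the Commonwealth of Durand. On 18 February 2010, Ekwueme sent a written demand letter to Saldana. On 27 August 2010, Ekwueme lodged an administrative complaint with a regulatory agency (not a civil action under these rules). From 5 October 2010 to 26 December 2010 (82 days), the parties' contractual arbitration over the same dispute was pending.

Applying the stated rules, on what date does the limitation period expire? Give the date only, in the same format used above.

5 May 2011

The claim accrued on 15 August 2007, the date of the act.
The untolled deadline — 30 months after 15 August 2007 — is 15 February 2010.
The period was tolled for 362 days by the defendant's absence from the jurisdiction (7 December 2008 to 4 December 2009), pushing the deadline to 12 February 2011.
The pending related arbitration from 5 October 2010 to 26 December 2010 tolled the period for 82 days, extending the deadline to 5 May 2011.
Nothing else in the chronology tolls or restarts the period.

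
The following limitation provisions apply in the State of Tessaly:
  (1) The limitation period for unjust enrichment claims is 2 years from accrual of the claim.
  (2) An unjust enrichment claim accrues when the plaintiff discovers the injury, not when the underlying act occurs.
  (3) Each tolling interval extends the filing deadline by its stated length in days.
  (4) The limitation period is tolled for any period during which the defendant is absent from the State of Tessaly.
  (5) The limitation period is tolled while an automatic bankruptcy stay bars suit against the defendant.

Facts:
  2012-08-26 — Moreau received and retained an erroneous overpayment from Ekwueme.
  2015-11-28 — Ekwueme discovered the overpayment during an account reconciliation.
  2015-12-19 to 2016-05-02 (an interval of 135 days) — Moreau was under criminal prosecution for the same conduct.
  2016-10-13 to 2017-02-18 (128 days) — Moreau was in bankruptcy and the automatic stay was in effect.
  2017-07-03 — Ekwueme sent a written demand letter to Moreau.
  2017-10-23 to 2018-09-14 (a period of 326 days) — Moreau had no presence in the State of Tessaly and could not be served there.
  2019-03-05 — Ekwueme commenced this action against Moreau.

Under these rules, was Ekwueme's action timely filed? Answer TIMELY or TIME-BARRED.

TIME-BARRED

The claim did not accrue until Ekwueme discovered the injury on 2015-11-28; the 2012-08-26 act date does not start the clock under the stated rule.
The untolled deadline — 2 years after 2015-11-28 — is 2017-11-28.
The automatic bankruptcy stay from 2016-10-13 to 2017-02-18 tolled the period for 128 days, extending the deadline to 2018-04-05.
The period was tolled for 326 days by the defendant's absence from the jurisdiction (2017-10-23 to 2018-09-14), pushing the deadline to 2019-02-25.
The pending criminal prosecution from 2015-12-19 to 2016-05-02 does not toll the period, because no stated rule makes a criminal prosecution a tolling event.
The other events in the timeline have no effect on the limitation period under the stated rules.
The 2019-03-05 filing falls after the 2019-02-25 deadline; the claim is time-barred.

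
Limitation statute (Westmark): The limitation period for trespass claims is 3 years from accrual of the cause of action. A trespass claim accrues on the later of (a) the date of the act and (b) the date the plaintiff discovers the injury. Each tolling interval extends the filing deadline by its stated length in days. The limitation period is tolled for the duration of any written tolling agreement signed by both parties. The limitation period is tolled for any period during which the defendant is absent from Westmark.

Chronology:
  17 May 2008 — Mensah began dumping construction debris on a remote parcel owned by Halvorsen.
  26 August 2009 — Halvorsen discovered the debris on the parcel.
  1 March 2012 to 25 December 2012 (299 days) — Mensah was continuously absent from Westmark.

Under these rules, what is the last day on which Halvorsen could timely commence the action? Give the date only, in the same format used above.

21 June 2013

Because discovery on 26 August 2009 post-dates the 17 May 2008 act, accrual under the later-of rule falls on 26 August 2009.
The untolled deadline — 3 years after 26 August 2009 — is 26 August 2012.
The defendant's absence from the jurisdiction from 1 March 2012 to 25 December 2012 tolled the period for 299 days, extending the deadline to 21 June 2013.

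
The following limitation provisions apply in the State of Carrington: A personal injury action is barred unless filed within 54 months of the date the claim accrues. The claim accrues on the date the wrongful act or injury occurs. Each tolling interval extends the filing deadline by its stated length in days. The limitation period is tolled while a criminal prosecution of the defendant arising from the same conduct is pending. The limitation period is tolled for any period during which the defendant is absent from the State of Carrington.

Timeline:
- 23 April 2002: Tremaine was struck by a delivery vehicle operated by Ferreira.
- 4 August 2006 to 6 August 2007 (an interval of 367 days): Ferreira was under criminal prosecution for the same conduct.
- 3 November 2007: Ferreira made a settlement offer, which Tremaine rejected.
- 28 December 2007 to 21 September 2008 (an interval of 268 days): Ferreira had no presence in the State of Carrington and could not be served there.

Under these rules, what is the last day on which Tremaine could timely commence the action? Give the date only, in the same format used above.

The limitation period began to run on 23 April 2002.
The untolled deadline — 54 months after 23 April 2002 — is 23 October 2006.
The pending criminal prosecution from 4 August 2006 to 6 August 2007 tolled the period for 367 days, extending the deadline to 25 October 2007.
By the time the defendant's absence from the jurisdiction began on 28 December 2007, the limitation period had already expired on 25 October 2007; that interval cannot revive it.
The other events in the timeline have no effect on the limitation period under the stated rules.

25 October 2007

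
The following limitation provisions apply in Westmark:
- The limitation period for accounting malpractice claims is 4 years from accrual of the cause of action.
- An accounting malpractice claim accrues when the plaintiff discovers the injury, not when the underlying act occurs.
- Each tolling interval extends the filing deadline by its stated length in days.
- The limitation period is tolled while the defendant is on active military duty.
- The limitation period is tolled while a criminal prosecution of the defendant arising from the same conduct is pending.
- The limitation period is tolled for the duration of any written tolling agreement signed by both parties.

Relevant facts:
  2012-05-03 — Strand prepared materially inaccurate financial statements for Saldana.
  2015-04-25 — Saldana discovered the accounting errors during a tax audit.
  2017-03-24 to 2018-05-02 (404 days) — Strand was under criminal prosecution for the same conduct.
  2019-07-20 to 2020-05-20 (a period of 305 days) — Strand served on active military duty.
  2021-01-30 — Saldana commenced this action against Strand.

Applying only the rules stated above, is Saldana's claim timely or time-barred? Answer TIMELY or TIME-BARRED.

The claim did not accrue until Saldana discovered the injury on 2015-04-25; the 2012-05-03 act date does not start the clock under the stated rule.
Adding the 4 years base period to 2015-04-25 gives a deadline of 2019-04-25, before any tolling.
The period was tolled for 404 days by the pending criminal prosecution (2017-03-24 to 2018-05-02), pushing the deadline to 2020-06-02.
The defendant's active military service from 2019-07-20 to 2020-05-20 tolled the period for 305 days, extending the deadline to 2021-04-03.
The 2021-01-30 filing precedes the 2021-04-03 deadline; the claim is timely.

TIMELY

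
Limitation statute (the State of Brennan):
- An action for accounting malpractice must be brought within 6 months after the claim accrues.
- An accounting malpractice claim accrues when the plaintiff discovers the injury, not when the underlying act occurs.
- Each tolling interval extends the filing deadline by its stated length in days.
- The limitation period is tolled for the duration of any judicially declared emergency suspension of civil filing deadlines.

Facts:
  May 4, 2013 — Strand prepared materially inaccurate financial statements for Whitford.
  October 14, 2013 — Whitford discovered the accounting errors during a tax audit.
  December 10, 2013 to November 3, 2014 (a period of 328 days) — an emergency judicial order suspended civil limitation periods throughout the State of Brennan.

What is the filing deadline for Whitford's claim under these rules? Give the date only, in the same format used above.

The claim did not accrue until Whitford discovered the injury on October 14, 2013; the May 4, 2013 act date does not start the clock under the stated rule.
6 months from October 14, 2013 is April 14, 2014.
The period was tolled for 328 days by the emergency suspension of filing deadlines (December 10, 2013 to November 3, 2014), pushing the deadline to March 8, 2015.

March 8, 2015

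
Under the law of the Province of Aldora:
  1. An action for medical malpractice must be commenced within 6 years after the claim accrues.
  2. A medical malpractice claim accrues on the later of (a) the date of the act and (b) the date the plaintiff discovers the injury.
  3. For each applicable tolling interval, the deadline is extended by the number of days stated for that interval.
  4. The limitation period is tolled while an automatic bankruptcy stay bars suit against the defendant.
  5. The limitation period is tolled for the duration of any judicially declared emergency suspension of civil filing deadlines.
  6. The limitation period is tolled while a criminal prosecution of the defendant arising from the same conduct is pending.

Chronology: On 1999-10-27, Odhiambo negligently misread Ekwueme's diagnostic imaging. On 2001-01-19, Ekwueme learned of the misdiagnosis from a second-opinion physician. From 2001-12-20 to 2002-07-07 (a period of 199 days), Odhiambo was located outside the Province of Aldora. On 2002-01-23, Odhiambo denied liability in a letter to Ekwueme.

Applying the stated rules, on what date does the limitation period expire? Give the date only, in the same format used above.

2007-01-19

Because discovery on 2001-01-19 post-dates the 1999-10-27 act, accrual under the later-of rule falls on 2001-01-19.
6 years from 2001-01-19 is 2007-01-19.
The defendant's absence from the jurisdiction from 2001-12-20 to 2002-07-07 does not toll the period, because no stated rule makes the defendant's absence a tolling event.
Nothing else in the chronology tolls or restarts the period.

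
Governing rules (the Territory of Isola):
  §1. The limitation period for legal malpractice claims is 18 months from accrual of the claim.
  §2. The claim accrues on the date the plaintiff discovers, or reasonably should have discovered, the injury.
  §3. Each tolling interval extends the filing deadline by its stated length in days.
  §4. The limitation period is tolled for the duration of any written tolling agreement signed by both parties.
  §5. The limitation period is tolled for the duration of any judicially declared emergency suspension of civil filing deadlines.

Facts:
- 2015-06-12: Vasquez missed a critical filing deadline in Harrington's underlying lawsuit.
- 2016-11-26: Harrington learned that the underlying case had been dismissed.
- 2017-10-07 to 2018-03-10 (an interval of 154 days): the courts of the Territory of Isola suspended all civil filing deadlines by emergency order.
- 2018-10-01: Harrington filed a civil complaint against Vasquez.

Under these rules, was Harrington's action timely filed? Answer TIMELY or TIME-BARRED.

TIMELY

The claim did not accrue until Harrington discovered the injury on 2016-11-26; the 2015-06-12 act date does not start the clock under the stated rule.
Adding the 18 months base period to 2016-11-26 gives a deadline of 2018-05-26, before any tolling.
The period was tolled for 154 days by the emergency suspension of filing deadlines (2017-10-07 to 2018-03-10), pushing the deadline to 2018-10-27.
The 2018-10-01 filing precedes the 2018-10-27 deadline; the claim is timely.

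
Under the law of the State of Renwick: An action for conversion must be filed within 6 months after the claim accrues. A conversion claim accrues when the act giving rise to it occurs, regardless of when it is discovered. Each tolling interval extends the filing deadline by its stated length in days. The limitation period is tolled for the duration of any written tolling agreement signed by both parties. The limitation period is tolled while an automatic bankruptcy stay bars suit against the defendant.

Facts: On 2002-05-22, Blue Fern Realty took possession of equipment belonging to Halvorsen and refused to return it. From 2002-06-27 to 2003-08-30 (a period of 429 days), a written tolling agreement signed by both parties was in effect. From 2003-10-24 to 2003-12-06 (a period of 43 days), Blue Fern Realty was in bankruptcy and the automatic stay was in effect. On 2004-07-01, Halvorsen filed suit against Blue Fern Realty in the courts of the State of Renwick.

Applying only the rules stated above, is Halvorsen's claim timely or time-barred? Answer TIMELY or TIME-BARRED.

TIME-BARRED

The claim accrued on 2002-05-22, the date of the act.
6 months from 2002-05-22 is 2002-11-22.
Because the written tolling agreement ran from 2002-06-27 to 2003-08-30, the deadline is extended by 429 days to 2004-01-25.
The automatic bankruptcy stay from 2003-10-24 to 2003-12-06 tolled the period for 43 days, extending the deadline to 2004-03-08.
Halvorsen filed on 2004-07-01, after the 2004-03-08 deadline, so the action is time-barred.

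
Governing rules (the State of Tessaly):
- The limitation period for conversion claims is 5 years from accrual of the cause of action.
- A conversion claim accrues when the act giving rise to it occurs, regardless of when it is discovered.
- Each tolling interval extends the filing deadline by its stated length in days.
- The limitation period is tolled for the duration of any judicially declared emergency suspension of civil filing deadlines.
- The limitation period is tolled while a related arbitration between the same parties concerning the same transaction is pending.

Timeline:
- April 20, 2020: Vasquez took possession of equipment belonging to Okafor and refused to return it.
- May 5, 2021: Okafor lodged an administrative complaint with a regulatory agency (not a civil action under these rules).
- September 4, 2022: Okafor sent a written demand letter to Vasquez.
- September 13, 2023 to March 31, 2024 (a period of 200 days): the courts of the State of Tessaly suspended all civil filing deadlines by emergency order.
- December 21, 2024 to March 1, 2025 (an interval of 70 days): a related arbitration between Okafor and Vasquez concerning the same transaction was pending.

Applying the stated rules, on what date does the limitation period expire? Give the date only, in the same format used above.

The limitation period began to run on April 20, 2020.
Adding the 5 years base period to April 20, 2020 gives a deadline of April 20, 2025, before any tolling.
The emergency suspension of filing deadlines from September 13, 2023 to March 31, 2024 tolled the period for 200 days, extending the deadline to November 6, 2025.
The period was tolled for 70 days by the pending related arbitration (December 21, 2024 to March 1, 2025), pushing the deadline to January 15, 2026.
None of the other events listed affects the running of the period under the stated rules.

January 15, 2026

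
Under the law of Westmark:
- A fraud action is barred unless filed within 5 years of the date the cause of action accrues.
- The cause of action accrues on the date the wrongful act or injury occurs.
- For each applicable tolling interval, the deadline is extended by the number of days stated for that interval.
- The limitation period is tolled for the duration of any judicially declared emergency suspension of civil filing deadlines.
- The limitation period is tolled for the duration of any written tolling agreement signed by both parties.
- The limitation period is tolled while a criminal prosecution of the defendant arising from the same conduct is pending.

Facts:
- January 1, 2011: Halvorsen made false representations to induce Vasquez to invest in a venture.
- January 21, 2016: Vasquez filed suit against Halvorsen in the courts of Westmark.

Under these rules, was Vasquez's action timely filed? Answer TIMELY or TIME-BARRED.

TIME-BARRED

The limitation period began to run on January 1, 2011.
Adding the 5 years base period to January 1, 2011 gives a deadline of January 1, 2016, before any tolling.
The January 21, 2016 filing falls after the January 1, 2016 deadline; the claim is time-barred.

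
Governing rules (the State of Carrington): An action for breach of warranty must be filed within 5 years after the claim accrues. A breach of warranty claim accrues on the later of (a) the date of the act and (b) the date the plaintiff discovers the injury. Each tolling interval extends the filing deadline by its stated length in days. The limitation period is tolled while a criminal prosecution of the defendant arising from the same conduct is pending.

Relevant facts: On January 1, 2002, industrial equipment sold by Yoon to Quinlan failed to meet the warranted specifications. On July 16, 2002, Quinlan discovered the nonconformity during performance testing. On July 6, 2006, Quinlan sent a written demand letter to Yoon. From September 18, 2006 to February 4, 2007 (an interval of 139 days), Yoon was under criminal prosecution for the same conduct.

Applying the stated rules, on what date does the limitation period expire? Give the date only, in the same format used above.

The claim accrued on July 16, 2002 — the later of the January 1, 2002 act and the July 16, 2002 discovery.
Adding the 5 years base period to July 16, 2002 gives a deadline of July 16, 2007, before any tolling.
Because the pending criminal prosecution ran from September 18, 2006 to February 4, 2007, the deadline is extended by 139 days to December 2, 2007.
None of the other events listed affects the running of the period under the stated rules.

December 2, 2007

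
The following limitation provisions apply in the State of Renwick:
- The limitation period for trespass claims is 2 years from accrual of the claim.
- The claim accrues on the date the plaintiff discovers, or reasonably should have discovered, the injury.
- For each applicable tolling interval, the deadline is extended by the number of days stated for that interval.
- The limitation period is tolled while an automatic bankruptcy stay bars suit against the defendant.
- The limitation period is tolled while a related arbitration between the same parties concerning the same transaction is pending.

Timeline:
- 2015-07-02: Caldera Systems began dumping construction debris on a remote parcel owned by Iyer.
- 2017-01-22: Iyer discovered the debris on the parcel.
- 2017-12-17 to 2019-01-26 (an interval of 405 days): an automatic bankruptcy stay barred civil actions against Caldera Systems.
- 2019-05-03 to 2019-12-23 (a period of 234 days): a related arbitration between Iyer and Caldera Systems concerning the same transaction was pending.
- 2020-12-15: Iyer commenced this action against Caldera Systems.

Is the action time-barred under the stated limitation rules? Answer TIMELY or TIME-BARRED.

TIME-BARRED

Under the discovery rule, the claim accrued on 2017-01-22, when Iyer discovered the injury — not on the 2015-07-02 date of the underlying act.
The untolled deadline — 2 years after 2017-01-22 — is 2019-01-22.
The period was tolled for 405 days by the automatic bankruptcy stay (2017-12-17 to 2019-01-26), pushing the deadline to 2020-03-02.
Because the pending related arbitration ran from 2019-05-03 to 2019-12-23, the deadline is extended by 234 days to 2020-10-22.
The 2020-12-15 filing falls after the 2020-10-22 deadline; the claim is time-barred.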